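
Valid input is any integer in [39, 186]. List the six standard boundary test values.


Range: [39, 186]
Boundaries: just below min, min, min+1, max-1, max, just above max
Values: [38, 39, 40, 185, 186, 187]

[38, 39, 40, 185, 186, 187]


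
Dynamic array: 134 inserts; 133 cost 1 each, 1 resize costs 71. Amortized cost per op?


Formula: Amortized cost = Total cost / Operations
Total cost = (133 * 1) + (1 * 71)
Total cost = 133 + 71 = 204
Amortized = 204 / 134 = 1.5224

1.5224


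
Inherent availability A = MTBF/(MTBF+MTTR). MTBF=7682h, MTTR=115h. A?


Availability = MTBF / (MTBF + MTTR)
Availability = 7682 / (7682 + 115)
Availability = 7682 / 7797
Availability = 98.5251%

98.5251%


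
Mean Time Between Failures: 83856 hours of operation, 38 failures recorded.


Formula: MTBF = Total operating time / Number of failures
MTBF = 83856 / 38
MTBF = 2206.74 hours

2206.74 hours


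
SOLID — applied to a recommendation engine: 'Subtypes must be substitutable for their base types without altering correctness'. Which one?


This describes the Liskov Substitution Principle (LSP)

Liskov Substitution Principle (LSP)


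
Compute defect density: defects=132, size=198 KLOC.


Defect density = defects / KLOC
Defect density = 132 / 198
Defect density = 0.667 defects/KLOC

0.667 defects/KLOC


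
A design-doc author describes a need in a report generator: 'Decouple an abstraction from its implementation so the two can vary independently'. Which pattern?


This matches the Bridge pattern

Bridge


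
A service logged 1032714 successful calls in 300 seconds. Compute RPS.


Formula: throughput = requests / seconds
throughput = 1032714 / 300
throughput = 3442.38 requests/second

3442.38 requests/second


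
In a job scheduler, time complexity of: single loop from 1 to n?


Reasoning: one pass through n items
Complexity: O(n)

O(n)


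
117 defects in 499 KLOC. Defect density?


Defect density = defects / KLOC
Defect density = 117 / 499
Defect density = 0.234 defects/KLOC

0.234 defects/KLOC


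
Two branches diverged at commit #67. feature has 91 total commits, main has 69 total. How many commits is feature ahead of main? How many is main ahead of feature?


Common ancestor: commit #67
feature commits after divergence: 91 - 67 = 24
main commits after divergence: 69 - 67 = 2
feature is 24 commits ahead of main
main is 2 commits ahead of feature

feature ahead: 24, main ahead: 2


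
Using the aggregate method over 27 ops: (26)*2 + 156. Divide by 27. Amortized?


Formula: Amortized cost = Total cost / Operations
Total cost = (26 * 2) + (1 * 156)
Total cost = 52 + 156 = 208
Amortized = 208 / 27 = 7.7037

7.7037


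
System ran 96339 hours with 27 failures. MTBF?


Formula: MTBF = Total operating time / Number of failures
MTBF = 96339 / 27
MTBF = 3568.11 hours

3568.11 hours


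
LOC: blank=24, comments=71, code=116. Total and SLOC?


Total LOC = blank + comment + code
Total LOC = 24 + 71 + 116 = 211
SLOC (source only) = code = 116

Total LOC: 211, SLOC: 116


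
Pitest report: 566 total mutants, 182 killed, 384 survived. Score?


Mutation score = killed / total * 100
Mutation score = 182 / 566 * 100
Mutation score = 32.16%

32.16%


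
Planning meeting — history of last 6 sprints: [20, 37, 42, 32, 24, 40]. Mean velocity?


Formula: Avg velocity = Total points / Number of sprints
Points: [20, 37, 42, 32, 24, 40]
Sum = 20 + 37 + 42 + 32 + 24 + 40 = 195
Avg velocity = 195 / 6 = 32.5 points/sprint

32.5 points/sprint


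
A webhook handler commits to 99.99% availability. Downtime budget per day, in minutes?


Formula: allowed downtime = period * (100 - SLA) / 100
Period (day) = 1440 minutes
Unavailability fraction = (100 - 99.99) / 100
Allowed downtime = 1440 * (100 - 99.99) / 100
Allowed downtime = 0.144 minutes

0.144 minutes


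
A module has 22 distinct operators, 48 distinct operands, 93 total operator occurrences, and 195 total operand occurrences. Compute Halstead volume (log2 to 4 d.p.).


Formula: V = N * log2(η), where N = N1 + N2 and η = η1 + η2
η = 22 + 48 = 70
N = 93 + 195 = 288
log2(70) ≈ 6.1293
V = 288 * 6.1293 = 1765.24

1765.24


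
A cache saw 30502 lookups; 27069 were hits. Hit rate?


Formula: hit rate = hits / (hits + misses) * 100
hit rate = 27069 / (27069 + 3433) * 100
hit rate = 27069 / 30502 * 100
hit rate = 88.75%

88.75%


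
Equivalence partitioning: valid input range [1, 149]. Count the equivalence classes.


Valid range: [1, 149]
Class 1: x < 1 — invalid
Class 2: 1 ≤ x ≤ 149 — valid
Class 3: x > 149 — invalid
Total equivalence classes: 3

3 equivalence classes


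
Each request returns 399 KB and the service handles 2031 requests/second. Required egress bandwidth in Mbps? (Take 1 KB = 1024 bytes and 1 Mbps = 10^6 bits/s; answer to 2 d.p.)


Formula: Mbps = payload_bytes * RPS * 8 / 1e6
Payload per request = 399 KB = 399 * 1024 = 408576 bytes
Total bytes/sec = 408576 * 2031 = 829817856
Total bits/sec = 829817856 * 8 = 6638542848
Mbps = 6638542848 / 1e6 = 6638.54

6638.54 Mbps


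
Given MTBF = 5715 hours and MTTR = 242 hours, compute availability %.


Availability = MTBF / (MTBF + MTTR)
Availability = 5715 / (5715 + 242)
Availability = 5715 / 5957
Availability = 95.9376%

95.9376%


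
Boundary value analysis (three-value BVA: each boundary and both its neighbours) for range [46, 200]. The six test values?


Range: [46, 200]
Boundaries: just below min, min, min+1, max-1, max, just above max
Values: [45, 46, 47, 199, 200, 201]

[45, 46, 47, 199, 200, 201]


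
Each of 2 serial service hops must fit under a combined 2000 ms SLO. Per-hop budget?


Formula: per_stage = total_budget / stages
per_stage = 2000 / 2
per_stage = 1000.0 ms

1000.0 ms


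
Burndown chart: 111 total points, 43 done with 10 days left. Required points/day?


Formula: Required rate = Remaining points / Days left
Remaining = 111 - 43 = 68 points
Required rate = 68 / 10 = 6.8 points/day

6.8 points/day


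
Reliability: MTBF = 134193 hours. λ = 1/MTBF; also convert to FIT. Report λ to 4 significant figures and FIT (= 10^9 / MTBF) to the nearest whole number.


Formula: λ = 1 / MTBF; FIT = λ × 1e9 = 1e9 / MTBF
λ = 1 / 134193 ≈ 7.452e-06 failures/hour
FIT = 1e9 / 134193 ≈ 7452 failures per 1e9 hours (nearest whole number)

λ = 7.452e-06 /h, FIT = 7452


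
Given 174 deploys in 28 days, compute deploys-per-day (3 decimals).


Formula: deployments per day = releases / days
= 174 / 28
= 6.214 deploys/day
(equivalently, 43.5 deploys/week)

6.214 deploys/day


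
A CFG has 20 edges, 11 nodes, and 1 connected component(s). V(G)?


Formula: V(G) = E - N + 2P
V(G) = 20 - 11 + 2*1
V(G) = 9 + 2
V(G) = 11

11


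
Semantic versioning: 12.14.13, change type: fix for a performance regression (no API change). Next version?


Current: 12.14.13
Change category: 'fix for a performance regression (no API change)' → patch bump
SemVer rule: patch bump → increment PATCH (MAJOR and MINOR unchanged)
New: 12.14.14

12.14.14


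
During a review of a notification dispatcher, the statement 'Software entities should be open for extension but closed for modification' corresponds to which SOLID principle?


This describes the Open/Closed Principle (OCP)

Open/Closed Principle (OCP)


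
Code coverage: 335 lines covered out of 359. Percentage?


Coverage = covered / total * 100
Coverage = 335 / 359 * 100
Coverage = 93.31%

93.31%


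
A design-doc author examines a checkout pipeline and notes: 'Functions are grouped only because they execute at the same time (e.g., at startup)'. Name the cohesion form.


Reasoning: Related by timing only
Type: Temporal cohesion

Temporal cohesion


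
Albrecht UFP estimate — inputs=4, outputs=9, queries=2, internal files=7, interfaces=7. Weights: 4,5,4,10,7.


UFP = EI*4 + EO*5 + EQ*4 + ILF*10 + EIF*7
UFP = 4*4 + 9*5 + 2*4 + 7*10 + 7*7
UFP = 16 + 45 + 8 + 70 + 49
UFP = 188

188


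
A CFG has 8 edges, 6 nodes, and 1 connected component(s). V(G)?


Formula: V(G) = E - N + 2P
V(G) = 8 - 6 + 2*1
V(G) = 2 + 2
V(G) = 4

4


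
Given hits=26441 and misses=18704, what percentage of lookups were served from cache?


Formula: hit rate = hits / (hits + misses) * 100
hit rate = 26441 / (26441 + 18704) * 100
hit rate = 26441 / 45145 * 100
hit rate = 58.57%

58.57%


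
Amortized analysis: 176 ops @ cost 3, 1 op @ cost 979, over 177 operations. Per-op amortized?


Formula: Amortized cost = Total cost / Operations
Total cost = (176 * 3) + (1 * 979)
Total cost = 528 + 979 = 1507
Amortized = 1507 / 177 = 8.5141

8.5141


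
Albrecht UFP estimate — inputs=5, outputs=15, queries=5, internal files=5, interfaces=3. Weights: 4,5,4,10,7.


UFP = EI*4 + EO*5 + EQ*4 + ILF*10 + EIF*7
UFP = 5*4 + 15*5 + 5*4 + 5*10 + 3*7
UFP = 20 + 75 + 20 + 50 + 21
UFP = 186

186


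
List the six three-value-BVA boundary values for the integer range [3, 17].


Range: [3, 17]
Boundaries: just below min, min, min+1, max-1, max, just above max
Values: [2, 3, 4, 16, 17, 18]

[2, 3, 4, 16, 17, 18]


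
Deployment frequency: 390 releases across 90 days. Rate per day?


Formula: deployments per day = releases / days
= 390 / 90
= 4.333 deploys/day
(equivalently, 30.33 deploys/week)

4.333 deploys/day


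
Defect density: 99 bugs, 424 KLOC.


Defect density = defects / KLOC
Defect density = 99 / 424
Defect density = 0.233 defects/KLOC

0.233 defects/KLOC


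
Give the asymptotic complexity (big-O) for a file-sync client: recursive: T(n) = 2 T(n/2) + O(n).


Reasoning: master theorem case 2 (merge-sort recurrence)
Complexity: O(n log n)

O(n log n)


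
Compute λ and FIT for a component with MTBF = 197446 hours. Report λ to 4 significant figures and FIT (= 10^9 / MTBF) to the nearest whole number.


Formula: λ = 1 / MTBF; FIT = λ × 1e9 = 1e9 / MTBF
λ = 1 / 197446 ≈ 5.065e-06 failures/hour
FIT = 1e9 / 197446 ≈ 5065 failures per 1e9 hours (nearest whole number)

λ = 5.065e-06 /h, FIT = 5065


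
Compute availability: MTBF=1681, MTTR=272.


Availability = MTBF / (MTBF + MTTR)
Availability = 1681 / (1681 + 272)
Availability = 1681 / 1953
Availability = 86.0727%

86.0727%


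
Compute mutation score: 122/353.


Mutation score = killed / total * 100
Mutation score = 122 / 353 * 100
Mutation score = 34.56%

34.56%


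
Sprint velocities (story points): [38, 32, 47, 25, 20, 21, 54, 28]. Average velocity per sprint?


Formula: Avg velocity = Total points / Number of sprints
Points: [38, 32, 47, 25, 20, 21, 54, 28]
Sum = 38 + 32 + 47 + 25 + 20 + 21 + 54 + 28 = 265
Avg velocity = 265 / 8 = 33.13 points/sprint

33.13 points/sprint


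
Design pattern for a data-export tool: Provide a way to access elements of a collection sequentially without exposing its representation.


This matches the Iterator pattern

Iterator


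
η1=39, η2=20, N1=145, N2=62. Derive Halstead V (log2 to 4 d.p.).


Formula: V = N * log2(η), where N = N1 + N2 and η = η1 + η2
η = 39 + 20 = 59
N = 145 + 62 = 207
log2(59) ≈ 5.8826
V = 207 * 5.8826 = 1217.70

1217.70


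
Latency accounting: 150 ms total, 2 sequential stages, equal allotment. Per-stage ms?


Formula: per_stage = total_budget / stages
per_stage = 150 / 2
per_stage = 75.0 ms

75.0 ms


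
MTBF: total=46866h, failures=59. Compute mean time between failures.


Formula: MTBF = Total operating time / Number of failures
MTBF = 46866 / 59
MTBF = 794.34 hours

794.34 hours


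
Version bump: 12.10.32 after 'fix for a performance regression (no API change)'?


Current: 12.10.32
Change category: 'fix for a performance regression (no API change)' → patch bump
SemVer rule: patch bump → increment PATCH (MAJOR and MINOR unchanged)
New: 12.10.33

12.10.33


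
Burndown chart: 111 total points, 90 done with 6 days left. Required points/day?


Formula: Required rate = Remaining points / Days left
Remaining = 111 - 90 = 21 points
Required rate = 21 / 6 = 3.5 points/day

3.5 points/day


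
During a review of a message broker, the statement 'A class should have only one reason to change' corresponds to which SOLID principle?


This describes the Single Responsibility Principle (SRP)

Single Responsibility Principle (SRP)


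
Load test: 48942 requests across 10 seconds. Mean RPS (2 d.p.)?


Formula: throughput = requests / seconds
throughput = 48942 / 10
throughput = 4894.2 requests/second

4894.2 requests/second


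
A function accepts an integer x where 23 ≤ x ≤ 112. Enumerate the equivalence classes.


Valid range: [23, 112]
Class 1: x < 23 — invalid
Class 2: 23 ≤ x ≤ 112 — valid
Class 3: x > 112 — invalid
Total equivalence classes: 3

3 equivalence classes


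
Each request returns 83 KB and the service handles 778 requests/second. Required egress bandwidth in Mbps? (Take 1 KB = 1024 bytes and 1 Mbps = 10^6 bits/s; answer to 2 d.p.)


Formula: Mbps = payload_bytes * RPS * 8 / 1e6
Payload per request = 83 KB = 83 * 1024 = 84992 bytes
Total bytes/sec = 84992 * 778 = 66123776
Total bits/sec = 66123776 * 8 = 528990208
Mbps = 528990208 / 1e6 = 528.99

528.99 Mbps


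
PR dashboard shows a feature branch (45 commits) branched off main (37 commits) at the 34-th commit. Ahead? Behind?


Common ancestor: commit #34
feature commits after divergence: 45 - 34 = 11
main commits after divergence: 37 - 34 = 3
feature is 11 commits ahead of main
main is 3 commits ahead of feature

feature ahead: 11, main ahead: 3


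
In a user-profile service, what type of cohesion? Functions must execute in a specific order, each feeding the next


Reasoning: Output of one is input to next
Type: Sequential cohesion

Sequential cohesion


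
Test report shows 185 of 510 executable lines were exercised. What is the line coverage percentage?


Coverage = covered / total * 100
Coverage = 185 / 510 * 100
Coverage = 36.27%

36.27%


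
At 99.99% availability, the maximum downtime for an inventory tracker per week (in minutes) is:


Formula: allowed downtime = period * (100 - SLA) / 100
Period (week) = 10080 minutes
Unavailability fraction = (100 - 99.99) / 100
Allowed downtime = 10080 * (100 - 99.99) / 100
Allowed downtime = 1.008 minutes

1.008 minutes


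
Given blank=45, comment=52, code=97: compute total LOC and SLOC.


Total LOC = blank + comment + code
Total LOC = 45 + 52 + 97 = 194
SLOC (source only) = code = 97

Total LOC: 194, SLOC: 97


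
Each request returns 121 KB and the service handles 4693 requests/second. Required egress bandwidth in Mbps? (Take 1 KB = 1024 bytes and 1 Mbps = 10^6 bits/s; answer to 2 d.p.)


Formula: Mbps = payload_bytes * RPS * 8 / 1e6
Payload per request = 121 KB = 121 * 1024 = 123904 bytes
Total bytes/sec = 123904 * 4693 = 581481472
Total bits/sec = 581481472 * 8 = 4651851776
Mbps = 4651851776 / 1e6 = 4651.85

4651.85 Mbps


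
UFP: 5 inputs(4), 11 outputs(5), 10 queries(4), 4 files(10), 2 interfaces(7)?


UFP = EI*4 + EO*5 + EQ*4 + ILF*10 + EIF*7
UFP = 5*4 + 11*5 + 10*4 + 4*10 + 2*7
UFP = 20 + 55 + 40 + 40 + 14
UFP = 169

169


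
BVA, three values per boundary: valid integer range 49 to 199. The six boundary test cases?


Range: [49, 199]
Boundaries: just below min, min, min+1, max-1, max, just above max
Values: [48, 49, 50, 198, 199, 200]

[48, 49, 50, 198, 199, 200]


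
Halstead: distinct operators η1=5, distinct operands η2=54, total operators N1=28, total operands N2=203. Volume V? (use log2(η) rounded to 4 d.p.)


Formula: V = N * log2(η), where N = N1 + N2 and η = η1 + η2
η = 5 + 54 = 59
N = 28 + 203 = 231
log2(59) ≈ 5.8826
V = 231 * 5.8826 = 1358.88

1358.88


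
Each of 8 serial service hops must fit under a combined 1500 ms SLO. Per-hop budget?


Formula: per_stage = total_budget / stages
per_stage = 1500 / 8
per_stage = 187.5 ms

187.5 ms


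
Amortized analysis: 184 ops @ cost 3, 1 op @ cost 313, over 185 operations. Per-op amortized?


Formula: Amortized cost = Total cost / Operations
Total cost = (184 * 3) + (1 * 313)
Total cost = 552 + 313 = 865
Amortized = 865 / 185 = 4.6757

4.6757


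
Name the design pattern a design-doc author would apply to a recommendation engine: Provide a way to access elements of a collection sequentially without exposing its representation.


This matches the Iterator pattern

Iterator


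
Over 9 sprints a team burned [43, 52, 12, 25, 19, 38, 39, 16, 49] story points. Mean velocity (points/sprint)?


Formula: Avg velocity = Total points / Number of sprints
Points: [43, 52, 12, 25, 19, 38, 39, 16, 49]
Sum = 43 + 52 + 12 + 25 + 19 + 38 + 39 + 16 + 49 = 293
Avg velocity = 293 / 9 = 32.56 points/sprint

32.56 points/sprint


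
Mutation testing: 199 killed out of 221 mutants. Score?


Mutation score = killed / total * 100
Mutation score = 199 / 221 * 100
Mutation score = 90.05%

90.05%


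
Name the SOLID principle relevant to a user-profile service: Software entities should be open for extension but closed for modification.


This describes the Open/Closed Principle (OCP)

Open/Closed Principle (OCP)


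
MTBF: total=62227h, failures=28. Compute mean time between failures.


Formula: MTBF = Total operating time / Number of failures
MTBF = 62227 / 28
MTBF = 2222.39 hours

2222.39 hours


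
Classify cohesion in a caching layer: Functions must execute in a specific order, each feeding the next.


Reasoning: Output of one is input to next
Type: Sequential cohesion

Sequential cohesion


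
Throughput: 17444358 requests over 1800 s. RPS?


Formula: throughput = requests / seconds
throughput = 17444358 / 1800
throughput = 9691.31 requests/second

9691.31 requests/second


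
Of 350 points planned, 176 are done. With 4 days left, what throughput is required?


Formula: Required rate = Remaining points / Days left
Remaining = 350 - 176 = 174 points
Required rate = 174 / 4 = 43.5 points/day

43.5 points/day


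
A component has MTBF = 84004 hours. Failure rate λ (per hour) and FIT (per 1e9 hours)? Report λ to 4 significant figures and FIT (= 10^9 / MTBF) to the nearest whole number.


Formula: λ = 1 / MTBF; FIT = λ × 1e9 = 1e9 / MTBF
λ = 1 / 84004 ≈ 1.190e-05 failures/hour
FIT = 1e9 / 84004 ≈ 11904 failures per 1e9 hours (nearest whole number)

λ = 1.190e-05 /h, FIT = 11904


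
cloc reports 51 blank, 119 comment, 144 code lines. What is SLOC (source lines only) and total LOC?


Total LOC = blank + comment + code
Total LOC = 51 + 119 + 144 = 314
SLOC (source only) = code = 144

Total LOC: 314, SLOC: 144


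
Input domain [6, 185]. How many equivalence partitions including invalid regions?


Valid range: [6, 185]
Class 1: x < 6 — invalid
Class 2: 6 ≤ x ≤ 185 — valid
Class 3: x > 185 — invalid
Total equivalence classes: 3

3 equivalence classes


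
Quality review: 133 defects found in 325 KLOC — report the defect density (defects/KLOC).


Defect density = defects / KLOC
Defect density = 133 / 325
Defect density = 0.409 defects/KLOC

0.409 defects/KLOC


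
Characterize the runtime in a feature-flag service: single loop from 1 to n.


Reasoning: one pass through n items
Complexity: O(n)

O(n)


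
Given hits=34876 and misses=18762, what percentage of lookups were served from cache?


Formula: hit rate = hits / (hits + misses) * 100
hit rate = 34876 / (34876 + 18762) * 100
hit rate = 34876 / 53638 * 100
hit rate = 65.02%

65.02%


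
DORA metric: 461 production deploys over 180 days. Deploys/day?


Formula: deployments per day = releases / days
= 461 / 180
= 2.561 deploys/day
(equivalently, 17.93 deploys/week)

2.561 deploys/day


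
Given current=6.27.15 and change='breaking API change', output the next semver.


Current: 6.27.15
Change category: 'breaking API change' → major bump
SemVer rule: major bump → increment MAJOR, reset MINOR and PATCH to 0
New: 7.0.0

7.0.0


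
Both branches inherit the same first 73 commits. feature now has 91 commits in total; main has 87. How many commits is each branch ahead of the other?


Common ancestor: commit #73
feature commits after divergence: 91 - 73 = 18
main commits after divergence: 87 - 73 = 14
feature is 18 commits ahead of main
main is 14 commits ahead of feature

feature ahead: 18, main ahead: 14


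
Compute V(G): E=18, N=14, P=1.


Formula: V(G) = E - N + 2P
V(G) = 18 - 14 + 2*1
V(G) = 4 + 2
V(G) = 6

6


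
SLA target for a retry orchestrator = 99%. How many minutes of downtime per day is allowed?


Formula: allowed downtime = period * (100 - SLA) / 100
Period (day) = 1440 minutes
Unavailability fraction = (100 - 99.0) / 100
Allowed downtime = 1440 * (100 - 99.0) / 100
Allowed downtime = 14.4 minutes

14.4 minutes


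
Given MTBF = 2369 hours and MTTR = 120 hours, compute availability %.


Availability = MTBF / (MTBF + MTTR)
Availability = 2369 / (2369 + 120)
Availability = 2369 / 2489
Availability = 95.1788%

95.1788%


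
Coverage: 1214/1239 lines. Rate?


Coverage = covered / total * 100
Coverage = 1214 / 1239 * 100
Coverage = 97.98%

97.98%


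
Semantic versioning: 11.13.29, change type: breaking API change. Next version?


Current: 11.13.29
Change category: 'breaking API change' → major bump
SemVer rule: major bump → increment MAJOR, reset MINOR and PATCH to 0
New: 12.0.0

12.0.0


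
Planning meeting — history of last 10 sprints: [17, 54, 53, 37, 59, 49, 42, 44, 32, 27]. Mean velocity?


Formula: Avg velocity = Total points / Number of sprints
Points: [17, 54, 53, 37, 59, 49, 42, 44, 32, 27]
Sum = 17 + 54 + 53 + 37 + 59 + 49 + 42 + 44 + 32 + 27 = 414
Avg velocity = 414 / 10 = 41.4 points/sprint

41.4 points/sprint


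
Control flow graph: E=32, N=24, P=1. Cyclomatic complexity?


Formula: V(G) = E - N + 2P
V(G) = 32 - 24 + 2*1
V(G) = 8 + 2
V(G) = 10

10


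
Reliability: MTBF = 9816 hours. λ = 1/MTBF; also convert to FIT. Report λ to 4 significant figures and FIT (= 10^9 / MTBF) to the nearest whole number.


Formula: λ = 1 / MTBF; FIT = λ × 1e9 = 1e9 / MTBF
λ = 1 / 9816 ≈ 1.019e-04 failures/hour
FIT = 1e9 / 9816 ≈ 101874 failures per 1e9 hours (nearest whole number)

λ = 1.019e-04 /h, FIT = 101874


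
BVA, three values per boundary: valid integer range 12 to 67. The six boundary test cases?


Range: [12, 67]
Boundaries: just below min, min, min+1, max-1, max, just above max
Values: [11, 12, 13, 66, 67, 68]

[11, 12, 13, 66, 67, 68]


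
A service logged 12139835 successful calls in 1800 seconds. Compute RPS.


Formula: throughput = requests / seconds
throughput = 12139835 / 1800
throughput = 6744.35 requests/second

6744.35 requests/second


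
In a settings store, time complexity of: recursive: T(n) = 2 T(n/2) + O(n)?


Reasoning: master theorem case 2 (merge-sort recurrence)
Complexity: O(n log n)

O(n log n)


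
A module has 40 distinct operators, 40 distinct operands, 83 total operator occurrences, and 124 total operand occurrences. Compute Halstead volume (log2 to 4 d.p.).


Formula: V = N * log2(η), where N = N1 + N2 and η = η1 + η2
η = 40 + 40 = 80
N = 83 + 124 = 207
log2(80) ≈ 6.3219
V = 207 * 6.3219 = 1308.63

1308.63


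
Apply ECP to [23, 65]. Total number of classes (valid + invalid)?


Valid range: [23, 65]
Class 1: x < 23 — invalid
Class 2: 23 ≤ x ≤ 65 — valid
Class 3: x > 65 — invalid
Total equivalence classes: 3

3 equivalence classes


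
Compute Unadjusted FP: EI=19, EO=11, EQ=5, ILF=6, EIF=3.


UFP = EI*4 + EO*5 + EQ*4 + ILF*10 + EIF*7
UFP = 19*4 + 11*5 + 5*4 + 6*10 + 3*7
UFP = 76 + 55 + 20 + 60 + 21
UFP = 232

232


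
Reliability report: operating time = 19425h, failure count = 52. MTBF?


Formula: MTBF = Total operating time / Number of failures
MTBF = 19425 / 52
MTBF = 373.56 hours

373.56 hours


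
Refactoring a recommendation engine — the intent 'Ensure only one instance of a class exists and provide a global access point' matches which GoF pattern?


This matches the Singleton pattern

Singleton


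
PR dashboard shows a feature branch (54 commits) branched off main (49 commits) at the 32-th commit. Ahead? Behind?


Common ancestor: commit #32
feature commits after divergence: 54 - 32 = 22
main commits after divergence: 49 - 32 = 17
feature is 22 commits ahead of main
main is 17 commits ahead of feature

feature ahead: 22, main ahead: 17


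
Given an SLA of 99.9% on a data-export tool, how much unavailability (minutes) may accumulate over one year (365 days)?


Formula: allowed downtime = period * (100 - SLA) / 100
Period (year (365 days)) = 525600 minutes
Unavailability fraction = (100 - 99.9) / 100
Allowed downtime = 525600 * (100 - 99.9) / 100
Allowed downtime = 525.6 minutes

525.6 minutes


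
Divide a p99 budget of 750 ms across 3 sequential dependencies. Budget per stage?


Formula: per_stage = total_budget / stages
per_stage = 750 / 3
per_stage = 250.0 ms

250.0 ms


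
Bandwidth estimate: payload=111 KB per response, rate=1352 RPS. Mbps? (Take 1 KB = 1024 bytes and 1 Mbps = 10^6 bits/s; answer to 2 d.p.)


Formula: Mbps = payload_bytes * RPS * 8 / 1e6
Payload per request = 111 KB = 111 * 1024 = 113664 bytes
Total bytes/sec = 113664 * 1352 = 153673728
Total bits/sec = 153673728 * 8 = 1229389824
Mbps = 1229389824 / 1e6 = 1229.39

1229.39 Mbps


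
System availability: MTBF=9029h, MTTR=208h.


Availability = MTBF / (MTBF + MTTR)
Availability = 9029 / (9029 + 208)
Availability = 9029 / 9237
Availability = 97.7482%

97.7482%


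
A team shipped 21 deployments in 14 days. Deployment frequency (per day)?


Formula: deployments per day = releases / days
= 21 / 14
= 1.5 deploys/day
(equivalently, 10.5 deploys/week)

1.5 deploys/day


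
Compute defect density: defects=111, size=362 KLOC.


Defect density = defects / KLOC
Defect density = 111 / 362
Defect density = 0.307 defects/KLOC

0.307 defects/KLOC


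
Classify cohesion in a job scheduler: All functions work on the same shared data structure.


Reasoning: Functions share data
Type: Communicational cohesion

Communicational cohesion


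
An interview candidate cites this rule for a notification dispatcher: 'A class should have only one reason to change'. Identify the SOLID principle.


This describes the Single Responsibility Principle (SRP)

Single Responsibility Principle (SRP)


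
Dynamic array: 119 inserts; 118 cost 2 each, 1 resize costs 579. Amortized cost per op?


Formula: Amortized cost = Total cost / Operations
Total cost = (118 * 2) + (1 * 579)
Total cost = 236 + 579 = 815
Amortized = 815 / 119 = 6.8487

6.8487


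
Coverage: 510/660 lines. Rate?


Coverage = covered / total * 100
Coverage = 510 / 660 * 100
Coverage = 77.27%

77.27%


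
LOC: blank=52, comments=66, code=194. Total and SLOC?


Total LOC = blank + comment + code
Total LOC = 52 + 66 + 194 = 312
SLOC (source only) = code = 194

Total LOC: 312, SLOC: 194


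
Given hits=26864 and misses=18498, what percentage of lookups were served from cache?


Formula: hit rate = hits / (hits + misses) * 100
hit rate = 26864 / (26864 + 18498) * 100
hit rate = 26864 / 45362 * 100
hit rate = 59.22%

59.22%


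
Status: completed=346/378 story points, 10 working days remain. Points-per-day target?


Formula: Required rate = Remaining points / Days left
Remaining = 378 - 346 = 32 points
Required rate = 32 / 10 = 3.2 points/day

3.2 points/day


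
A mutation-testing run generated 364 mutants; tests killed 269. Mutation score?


Mutation score = killed / total * 100
Mutation score = 269 / 364 * 100
Mutation score = 73.9%

73.9%


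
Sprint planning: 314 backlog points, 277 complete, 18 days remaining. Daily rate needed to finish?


Formula: Required rate = Remaining points / Days left
Remaining = 314 - 277 = 37 points
Required rate = 37 / 18 = 2.06 points/day

2.06 points/day


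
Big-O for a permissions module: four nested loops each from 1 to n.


Reasoning: four levels of nesting
Complexity: O(n^4)

O(n^4)


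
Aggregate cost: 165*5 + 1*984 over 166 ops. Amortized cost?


Formula: Amortized cost = Total cost / Operations
Total cost = (165 * 5) + (1 * 984)
Total cost = 825 + 984 = 1809
Amortized = 1809 / 166 = 10.8976

10.8976


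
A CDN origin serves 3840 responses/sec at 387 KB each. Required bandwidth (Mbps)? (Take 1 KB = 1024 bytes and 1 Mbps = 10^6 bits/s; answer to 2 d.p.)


Formula: Mbps = payload_bytes * RPS * 8 / 1e6
Payload per request = 387 KB = 387 * 1024 = 396288 bytes
Total bytes/sec = 396288 * 3840 = 1521745920
Total bits/sec = 1521745920 * 8 = 12173967360
Mbps = 12173967360 / 1e6 = 12173.97

12173.97 Mbps


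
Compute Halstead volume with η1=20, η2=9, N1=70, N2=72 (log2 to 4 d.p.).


Formula: V = N * log2(η), where N = N1 + N2 and η = η1 + η2
η = 20 + 9 = 29
N = 70 + 72 = 142
log2(29) ≈ 4.8580
V = 142 * 4.8580 = 689.84

689.84


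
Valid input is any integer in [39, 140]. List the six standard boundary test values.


Range: [39, 140]
Boundaries: just below min, min, min+1, max-1, max, just above max
Values: [38, 39, 40, 139, 140, 141]

[38, 39, 40, 139, 140, 141]


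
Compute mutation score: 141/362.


Mutation score = killed / total * 100
Mutation score = 141 / 362 * 100
Mutation score = 38.95%

38.95%


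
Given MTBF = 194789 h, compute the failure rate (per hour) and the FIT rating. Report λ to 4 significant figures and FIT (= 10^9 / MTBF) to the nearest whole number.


Formula: λ = 1 / MTBF; FIT = λ × 1e9 = 1e9 / MTBF
λ = 1 / 194789 ≈ 5.134e-06 failures/hour
FIT = 1e9 / 194789 ≈ 5134 failures per 1e9 hours (nearest whole number)

λ = 5.134e-06 /h, FIT = 5134


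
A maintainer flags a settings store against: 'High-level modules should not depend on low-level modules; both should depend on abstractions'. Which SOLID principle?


This describes the Dependency Inversion Principle (DIP)

Dependency Inversion Principle (DIP)


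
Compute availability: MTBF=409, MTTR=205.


Availability = MTBF / (MTBF + MTTR)
Availability = 409 / (409 + 205)
Availability = 409 / 614
Availability = 66.6124%

66.6124%


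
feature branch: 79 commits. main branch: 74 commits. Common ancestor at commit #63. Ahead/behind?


Common ancestor: commit #63
feature commits after divergence: 79 - 63 = 16
main commits after divergence: 74 - 63 = 11
feature is 16 commits ahead of main
main is 11 commits ahead of feature

feature ahead: 16, main ahead: 11


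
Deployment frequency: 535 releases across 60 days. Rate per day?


Formula: deployments per day = releases / days
= 535 / 60
= 8.917 deploys/day
(equivalently, 62.42 deploys/week)

8.917 deploys/day


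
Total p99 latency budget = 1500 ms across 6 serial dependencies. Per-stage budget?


Formula: per_stage = total_budget / stages
per_stage = 1500 / 6
per_stage = 250.0 ms

250.0 ms


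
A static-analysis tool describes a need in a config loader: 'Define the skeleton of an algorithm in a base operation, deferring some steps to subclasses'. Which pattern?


This matches the Template Method pattern

Template Method


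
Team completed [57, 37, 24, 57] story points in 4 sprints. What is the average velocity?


Formula: Avg velocity = Total points / Number of sprints
Points: [57, 37, 24, 57]
Sum = 57 + 37 + 24 + 57 = 175
Avg velocity = 175 / 4 = 43.75 points/sprint

43.75 points/sprint


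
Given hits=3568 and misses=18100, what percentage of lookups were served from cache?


Formula: hit rate = hits / (hits + misses) * 100
hit rate = 3568 / (3568 + 18100) * 100
hit rate = 3568 / 21668 * 100
hit rate = 16.47%

16.47%


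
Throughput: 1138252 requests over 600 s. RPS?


Formula: throughput = requests / seconds
throughput = 1138252 / 600
throughput = 1897.09 requests/second

1897.09 requests/second


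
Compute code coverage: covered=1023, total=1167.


Coverage = covered / total * 100
Coverage = 1023 / 1167 * 100
Coverage = 87.66%

87.66%


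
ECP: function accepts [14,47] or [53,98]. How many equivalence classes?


Valid ranges: [14,47] and [53,98]
Class 1: x < 14 — invalid
Class 2: 14 ≤ x ≤ 47 — valid
Class 3: 47 < x < 53 — invalid (gap between ranges)
Class 4: 53 ≤ x ≤ 98 — valid
Class 5: x > 98 — invalid
Total equivalence classes: 5

5 equivalence classes


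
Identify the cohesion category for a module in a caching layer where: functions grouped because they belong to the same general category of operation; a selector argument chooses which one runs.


Reasoning: Grouped by category of activity, not by data or sequence
Type: Logical cohesion

Logical cohesion


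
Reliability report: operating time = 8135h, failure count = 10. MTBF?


Formula: MTBF = Total operating time / Number of failures
MTBF = 8135 / 10
MTBF = 813.5 hours

813.5 hours


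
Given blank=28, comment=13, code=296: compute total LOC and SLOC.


Total LOC = blank + comment + code
Total LOC = 28 + 13 + 296 = 337
SLOC (source only) = code = 296

Total LOC: 337, SLOC: 296


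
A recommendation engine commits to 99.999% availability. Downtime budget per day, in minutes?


Formula: allowed downtime = period * (100 - SLA) / 100
Period (day) = 1440 minutes
Unavailability fraction = (100 - 99.999) / 100
Allowed downtime = 1440 * (100 - 99.999) / 100
Allowed downtime = 0.0144 minutes

0.0144 minutes


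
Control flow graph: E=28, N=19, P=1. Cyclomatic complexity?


Formula: V(G) = E - N + 2P
V(G) = 28 - 19 + 2*1
V(G) = 9 + 2
V(G) = 11

11


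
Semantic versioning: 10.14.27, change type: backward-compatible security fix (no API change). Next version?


Current: 10.14.27
Change category: 'backward-compatible security fix (no API change)' → patch bump
SemVer rule: patch bump → increment PATCH (MAJOR and MINOR unchanged)
New: 10.14.28

10.14.28


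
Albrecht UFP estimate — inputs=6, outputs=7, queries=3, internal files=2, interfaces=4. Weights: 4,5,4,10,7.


UFP = EI*4 + EO*5 + EQ*4 + ILF*10 + EIF*7
UFP = 6*4 + 7*5 + 3*4 + 2*10 + 4*7
UFP = 24 + 35 + 12 + 20 + 28
UFP = 119

119


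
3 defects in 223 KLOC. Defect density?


Defect density = defects / KLOC
Defect density = 3 / 223
Defect density = 0.013 defects/KLOC

0.013 defects/KLOC


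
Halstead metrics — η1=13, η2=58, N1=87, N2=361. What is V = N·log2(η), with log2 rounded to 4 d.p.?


Formula: V = N * log2(η), where N = N1 + N2 and η = η1 + η2
η = 13 + 58 = 71
N = 87 + 361 = 448
log2(71) ≈ 6.1497
V = 448 * 6.1497 = 2755.07

2755.07


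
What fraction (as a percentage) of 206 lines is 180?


Coverage = covered / total * 100
Coverage = 180 / 206 * 100
Coverage = 87.38%

87.38%


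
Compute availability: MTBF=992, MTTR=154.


Availability = MTBF / (MTBF + MTTR)
Availability = 992 / (992 + 154)
Availability = 992 / 1146
Availability = 86.562%

86.562%


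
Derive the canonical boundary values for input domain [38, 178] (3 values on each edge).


Range: [38, 178]
Boundaries: just below min, min, min+1, max-1, max, just above max
Values: [37, 38, 39, 177, 178, 179]

[37, 38, 39, 177, 178, 179]


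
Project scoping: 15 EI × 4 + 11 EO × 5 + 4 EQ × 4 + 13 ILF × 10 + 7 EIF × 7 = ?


UFP = EI*4 + EO*5 + EQ*4 + ILF*10 + EIF*7
UFP = 15*4 + 11*5 + 4*4 + 13*10 + 7*7
UFP = 60 + 55 + 16 + 130 + 49
UFP = 310

310


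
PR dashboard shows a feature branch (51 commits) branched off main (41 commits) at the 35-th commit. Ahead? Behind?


Common ancestor: commit #35
feature commits after divergence: 51 - 35 = 16
main commits after divergence: 41 - 35 = 6
feature is 16 commits ahead of main
main is 6 commits ahead of feature

feature ahead: 16, main ahead: 6


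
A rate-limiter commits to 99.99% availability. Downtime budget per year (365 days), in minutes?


Formula: allowed downtime = period * (100 - SLA) / 100
Period (year (365 days)) = 525600 minutes
Unavailability fraction = (100 - 99.99) / 100
Allowed downtime = 525600 * (100 - 99.99) / 100
Allowed downtime = 52.56 minutes

52.56 minutes


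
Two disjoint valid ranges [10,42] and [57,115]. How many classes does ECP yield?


Valid ranges: [10,42] and [57,115]
Class 1: x < 10 — invalid
Class 2: 10 ≤ x ≤ 42 — valid
Class 3: 42 < x < 57 — invalid (gap between ranges)
Class 4: 57 ≤ x ≤ 115 — valid
Class 5: x > 115 — invalid
Total equivalence classes: 5

5 equivalence classes


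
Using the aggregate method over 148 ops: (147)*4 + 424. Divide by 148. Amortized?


Formula: Amortized cost = Total cost / Operations
Total cost = (147 * 4) + (1 * 424)
Total cost = 588 + 424 = 1012
Amortized = 1012 / 148 = 6.8378

6.8378


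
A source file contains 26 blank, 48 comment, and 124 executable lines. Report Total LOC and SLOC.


Total LOC = blank + comment + code
Total LOC = 26 + 48 + 124 = 198
SLOC (source only) = code = 124

Total LOC: 198, SLOC: 124


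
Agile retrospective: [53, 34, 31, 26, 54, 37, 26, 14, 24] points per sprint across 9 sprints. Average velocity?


Formula: Avg velocity = Total points / Number of sprints
Points: [53, 34, 31, 26, 54, 37, 26, 14, 24]
Sum = 53 + 34 + 31 + 26 + 54 + 37 + 26 + 14 + 24 = 299
Avg velocity = 299 / 9 = 33.22 points/sprint

33.22 points/sprint


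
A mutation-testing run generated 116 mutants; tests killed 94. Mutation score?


Mutation score = killed / total * 100
Mutation score = 94 / 116 * 100
Mutation score = 81.03%

81.03%


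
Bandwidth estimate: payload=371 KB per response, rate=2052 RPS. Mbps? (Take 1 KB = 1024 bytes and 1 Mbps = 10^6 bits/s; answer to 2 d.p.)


Formula: Mbps = payload_bytes * RPS * 8 / 1e6
Payload per request = 371 KB = 371 * 1024 = 379904 bytes
Total bytes/sec = 379904 * 2052 = 779563008
Total bits/sec = 779563008 * 8 = 6236504064
Mbps = 6236504064 / 1e6 = 6236.5

6236.5 Mbps


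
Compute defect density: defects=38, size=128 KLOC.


Defect density = defects / KLOC
Defect density = 38 / 128
Defect density = 0.297 defects/KLOC

0.297 defects/KLOC


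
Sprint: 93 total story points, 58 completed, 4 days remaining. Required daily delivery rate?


Formula: Required rate = Remaining points / Days left
Remaining = 93 - 58 = 35 points
Required rate = 35 / 4 = 8.75 points/day

8.75 points/day


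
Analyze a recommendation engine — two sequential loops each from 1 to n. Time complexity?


Reasoning: sequential dominates: O(n) + O(n) = O(n)
Complexity: O(n)

O(n)


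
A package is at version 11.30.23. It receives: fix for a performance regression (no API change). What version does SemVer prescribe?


Current: 11.30.23
Change category: 'fix for a performance regression (no API change)' → patch bump
SemVer rule: patch bump → increment PATCH (MAJOR and MINOR unchanged)
New: 11.30.24

11.30.24


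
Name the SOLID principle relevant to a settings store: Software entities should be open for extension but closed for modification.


This describes the Open/Closed Principle (OCP)

Open/Closed Principle (OCP)


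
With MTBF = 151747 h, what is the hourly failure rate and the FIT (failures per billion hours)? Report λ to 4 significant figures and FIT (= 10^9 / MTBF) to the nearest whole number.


Formula: λ = 1 / MTBF; FIT = λ × 1e9 = 1e9 / MTBF
λ = 1 / 151747 ≈ 6.590e-06 failures/hour
FIT = 1e9 / 151747 ≈ 6590 failures per 1e9 hours (nearest whole number)

λ = 6.590e-06 /h, FIT = 6590


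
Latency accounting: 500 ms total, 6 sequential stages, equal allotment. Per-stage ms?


Formula: per_stage = total_budget / stages
per_stage = 500 / 6
per_stage = 83.33 ms

83.33 ms


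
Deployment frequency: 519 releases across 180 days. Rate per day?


Formula: deployments per day = releases / days
= 519 / 180
= 2.883 deploys/day
(equivalently, 20.18 deploys/week)

2.883 deploys/day
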